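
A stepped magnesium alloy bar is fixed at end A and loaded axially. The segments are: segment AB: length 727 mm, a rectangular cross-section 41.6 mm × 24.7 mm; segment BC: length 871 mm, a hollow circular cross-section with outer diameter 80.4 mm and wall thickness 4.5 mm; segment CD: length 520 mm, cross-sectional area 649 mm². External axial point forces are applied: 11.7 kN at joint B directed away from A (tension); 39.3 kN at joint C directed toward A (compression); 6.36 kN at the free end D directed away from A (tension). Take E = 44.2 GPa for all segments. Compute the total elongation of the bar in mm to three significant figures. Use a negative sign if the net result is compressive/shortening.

Internal axial forces (sectioning from the free end, tension +): N_CD = 6.36 kN, N_BC = -32.94 kN, N_AB = -21.24 kN.
A_AB = 1028 mm².
A_BC = 1073 mm².
δ_AB = -21240·727/(1028·44200) = -0.34 mm
δ_BC = -32940·871/(1073·44200) = -0.6049 mm
δ_CD = 6360·520/(649·44200) = 0.1153 mm
δ = Σδ_i = -0.8297 mm.

-0.830 mm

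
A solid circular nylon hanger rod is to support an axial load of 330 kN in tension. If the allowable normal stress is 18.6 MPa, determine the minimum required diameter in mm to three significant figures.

Required area A ≥ P/σ_allow = 330000/18.6 = 17740 mm².
For a solid circular section, d ≥ √(4A/π) = 150.3 mm.

150 mm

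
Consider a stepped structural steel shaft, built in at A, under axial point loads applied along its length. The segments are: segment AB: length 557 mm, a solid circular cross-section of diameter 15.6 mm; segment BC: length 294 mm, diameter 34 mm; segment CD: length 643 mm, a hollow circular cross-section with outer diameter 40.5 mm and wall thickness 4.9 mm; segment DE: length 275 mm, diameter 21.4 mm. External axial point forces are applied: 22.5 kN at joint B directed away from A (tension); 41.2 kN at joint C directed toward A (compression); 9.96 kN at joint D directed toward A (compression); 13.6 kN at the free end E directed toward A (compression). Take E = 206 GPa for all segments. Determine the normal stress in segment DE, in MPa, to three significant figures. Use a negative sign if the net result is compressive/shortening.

Internal axial forces (sectioning from the free end, tension +): N_DE = -13.6 kN, N_CD = -23.56 kN, N_BC = -64.76 kN, N_AB = -42.26 kN.
A_DE = 359.7 mm².
σ_DE = N_DE/A_DE = -13600/359.7 = -37.81 MPa.

-37.8 MPa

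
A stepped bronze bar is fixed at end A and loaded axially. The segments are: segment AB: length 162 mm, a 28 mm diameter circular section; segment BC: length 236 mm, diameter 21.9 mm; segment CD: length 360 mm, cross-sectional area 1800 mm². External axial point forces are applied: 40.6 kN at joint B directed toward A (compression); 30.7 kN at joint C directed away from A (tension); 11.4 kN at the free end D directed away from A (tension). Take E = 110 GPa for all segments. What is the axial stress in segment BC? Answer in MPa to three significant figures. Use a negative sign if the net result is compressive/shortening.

112 MPa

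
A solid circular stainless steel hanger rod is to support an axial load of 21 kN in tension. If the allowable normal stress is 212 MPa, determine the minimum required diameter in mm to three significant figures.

11.2 mm

Required area A ≥ P/σ_allow = 21000/212 = 99.06 mm².
For a solid circular section, d ≥ √(4A/π) = 11.23 mm.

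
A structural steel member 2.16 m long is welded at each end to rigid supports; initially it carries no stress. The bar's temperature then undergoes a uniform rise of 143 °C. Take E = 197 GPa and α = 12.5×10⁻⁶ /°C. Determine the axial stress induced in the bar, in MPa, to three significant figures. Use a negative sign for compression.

-352 MPa

Free thermal expansion αLΔT = 12.5e-6 · 2160 · 143 = 3.861 mm.
The walls impose strain ε = −(3.861)/2160 = -1.7875e-03; σ = Eε = 197000 · -1.7875e-03 = -352.1 MPa.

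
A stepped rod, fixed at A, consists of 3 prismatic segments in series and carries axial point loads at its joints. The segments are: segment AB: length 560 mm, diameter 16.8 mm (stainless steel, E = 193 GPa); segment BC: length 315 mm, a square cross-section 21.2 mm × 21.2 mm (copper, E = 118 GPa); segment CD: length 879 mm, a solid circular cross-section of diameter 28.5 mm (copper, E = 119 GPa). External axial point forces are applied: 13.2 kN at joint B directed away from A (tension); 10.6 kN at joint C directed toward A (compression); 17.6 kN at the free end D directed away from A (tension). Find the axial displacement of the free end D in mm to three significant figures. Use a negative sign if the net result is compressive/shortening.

0.510 mm

Internal axial forces (sectioning from the free end, tension +): N_CD = 17.6 kN, N_BC = 7 kN, N_AB = 20.2 kN.
A_AB = 221.7 mm².
A_BC = 449.4 mm².
A_CD = 637.9 mm².
δ_AB = 20200·560/(221.7·193000) = 0.2644 mm
δ_BC = 7000·315/(449.4·118000) = 0.04158 mm
δ_CD = 17600·879/(637.9·119000) = 0.2038 mm
δ = Σδ_i = 0.5098 mm.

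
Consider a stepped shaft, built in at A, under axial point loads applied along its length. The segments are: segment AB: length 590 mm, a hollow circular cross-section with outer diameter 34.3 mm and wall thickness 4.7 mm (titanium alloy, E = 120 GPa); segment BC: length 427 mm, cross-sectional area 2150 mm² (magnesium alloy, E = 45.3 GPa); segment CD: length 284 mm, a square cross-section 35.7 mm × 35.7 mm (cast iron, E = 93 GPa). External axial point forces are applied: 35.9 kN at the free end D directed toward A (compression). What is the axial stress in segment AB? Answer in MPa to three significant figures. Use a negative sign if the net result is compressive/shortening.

-82.1 MPa

Internal axial forces (sectioning from the free end, tension +): N_CD = -35.9 kN, N_BC = -35.9 kN, N_AB = -35.9 kN.
A_AB = 437.1 mm².
σ_AB = N_AB/A_AB = -35900/437.1 = -82.14 MPa.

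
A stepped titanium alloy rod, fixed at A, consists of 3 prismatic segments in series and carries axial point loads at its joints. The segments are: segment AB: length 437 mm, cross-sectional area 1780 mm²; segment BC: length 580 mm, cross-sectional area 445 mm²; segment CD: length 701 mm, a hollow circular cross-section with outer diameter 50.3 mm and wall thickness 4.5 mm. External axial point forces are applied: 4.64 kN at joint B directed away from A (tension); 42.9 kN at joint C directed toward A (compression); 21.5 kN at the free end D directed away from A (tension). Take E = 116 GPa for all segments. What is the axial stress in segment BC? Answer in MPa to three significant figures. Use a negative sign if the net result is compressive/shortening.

Internal axial forces (sectioning from the free end, tension +): N_CD = 21.5 kN, N_BC = -21.4 kN, N_AB = -16.76 kN.
σ_BC = N_BC/A_BC = -21400/445 = -48.09 MPa.

-48.1 MPa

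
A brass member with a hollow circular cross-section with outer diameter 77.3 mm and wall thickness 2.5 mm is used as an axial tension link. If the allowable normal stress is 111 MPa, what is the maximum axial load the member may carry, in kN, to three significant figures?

65.2 kN

A = 587.5 mm².
P_max = σ_allow · A = 111 · 587.5 = 65210 N = 65.21 kN.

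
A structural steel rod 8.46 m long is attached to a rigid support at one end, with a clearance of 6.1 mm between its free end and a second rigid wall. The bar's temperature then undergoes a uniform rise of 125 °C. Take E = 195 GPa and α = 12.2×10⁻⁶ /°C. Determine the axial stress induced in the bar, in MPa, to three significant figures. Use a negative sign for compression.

-157 MPa

Free thermal expansion αLΔT = 12.2e-6 · 8460 · 125 = 12.9 mm.
The walls engage after the gap closes; constrained expansion = 12.9 − 6.1 = 6.801 mm.
The walls impose strain ε = −(6.801)/8460 = -8.0396e-04; σ = Eε = 195000 · -8.0396e-04 = -156.8 MPa.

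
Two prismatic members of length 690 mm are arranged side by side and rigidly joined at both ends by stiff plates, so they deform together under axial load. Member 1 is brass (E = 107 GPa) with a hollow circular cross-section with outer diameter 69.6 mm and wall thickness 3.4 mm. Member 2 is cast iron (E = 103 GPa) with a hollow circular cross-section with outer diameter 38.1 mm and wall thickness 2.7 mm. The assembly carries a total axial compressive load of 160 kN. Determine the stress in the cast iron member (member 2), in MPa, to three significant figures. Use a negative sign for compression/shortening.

A_1 = 707.1 mm².
A_2 = 300.3 mm².
Equal strain + equilibrium ⇒ each member carries load in proportion to AE: A₁E₁ = 75660000 N, A₂E₂ = 30930000 N, ΣAE = 106600000 N.
σ₂ = P·E₂/ΣAE = -160000·103000/106600000 = -154.6 MPa.

-155 MPa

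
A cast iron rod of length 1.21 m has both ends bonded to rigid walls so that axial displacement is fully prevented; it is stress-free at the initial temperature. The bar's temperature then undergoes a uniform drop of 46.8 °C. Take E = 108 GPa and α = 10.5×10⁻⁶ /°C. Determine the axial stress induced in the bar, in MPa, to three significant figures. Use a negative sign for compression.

53.1 MPa

Free thermal expansion αLΔT = 10.5e-6 · 1210 · -46.8 = -0.5946 mm.
The walls impose strain ε = −(-0.5946)/1210 = 4.9140e-04; σ = Eε = 108000 · 4.9140e-04 = 53.07 MPa.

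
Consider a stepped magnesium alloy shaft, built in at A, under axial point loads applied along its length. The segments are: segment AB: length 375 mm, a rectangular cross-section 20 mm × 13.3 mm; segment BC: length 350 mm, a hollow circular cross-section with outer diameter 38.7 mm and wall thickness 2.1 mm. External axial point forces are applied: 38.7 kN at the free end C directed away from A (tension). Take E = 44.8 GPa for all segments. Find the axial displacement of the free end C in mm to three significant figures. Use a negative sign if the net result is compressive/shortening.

Internal axial forces (sectioning from the free end, tension +): N_BC = 38.7 kN, N_AB = 38.7 kN.
A_AB = 266 mm².
A_BC = 241.5 mm².
δ_AB = 38700·375/(266·44800) = 1.218 mm
δ_BC = 38700·350/(241.5·44800) = 1.252 mm
δ = Σδ_i = 2.47 mm.

2.47 mm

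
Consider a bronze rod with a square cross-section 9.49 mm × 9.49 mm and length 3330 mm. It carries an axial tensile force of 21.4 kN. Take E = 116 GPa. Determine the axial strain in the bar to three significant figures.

0.00205

A = 90.06 mm².
σ = N/A = 237.6 MPa; ε = σ/E = 237.6/116000 = 2.048e-03.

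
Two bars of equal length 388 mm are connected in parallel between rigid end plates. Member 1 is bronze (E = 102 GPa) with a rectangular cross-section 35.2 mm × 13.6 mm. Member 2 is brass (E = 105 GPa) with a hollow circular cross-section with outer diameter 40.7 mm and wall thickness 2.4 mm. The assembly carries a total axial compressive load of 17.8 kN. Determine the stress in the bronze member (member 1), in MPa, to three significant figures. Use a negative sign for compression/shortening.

-22.9 MPa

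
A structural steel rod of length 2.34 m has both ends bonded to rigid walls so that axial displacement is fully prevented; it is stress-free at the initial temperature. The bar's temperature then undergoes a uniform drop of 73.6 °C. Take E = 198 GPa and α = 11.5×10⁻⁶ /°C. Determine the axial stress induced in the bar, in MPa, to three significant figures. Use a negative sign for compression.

Free thermal expansion αLΔT = 11.5e-6 · 2340 · -73.6 = -1.981 mm.
The walls impose strain ε = −(-1.981)/2340 = 8.4640e-04; σ = Eε = 198000 · 8.4640e-04 = 167.6 MPa.

168 MPa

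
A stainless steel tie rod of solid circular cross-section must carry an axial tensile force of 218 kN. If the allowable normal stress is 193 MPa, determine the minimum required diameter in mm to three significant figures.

37.9 mm

Required area A ≥ P/σ_allow = 218000/193 = 1130 mm².
For a solid circular section, d ≥ √(4A/π) = 37.92 mm.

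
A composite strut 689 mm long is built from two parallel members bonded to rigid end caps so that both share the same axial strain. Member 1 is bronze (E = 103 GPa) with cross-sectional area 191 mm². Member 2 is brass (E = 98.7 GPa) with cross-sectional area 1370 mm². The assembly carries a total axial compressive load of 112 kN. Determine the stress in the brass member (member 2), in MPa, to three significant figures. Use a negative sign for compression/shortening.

Equal strain + equilibrium ⇒ each member carries load in proportion to AE: A₁E₁ = 19670000 N, A₂E₂ = 135200000 N, ΣAE = 154900000 N.
σ₂ = P·E₂/ΣAE = -112000·98700/154900000 = -71.37 MPa.

-71.4 MPa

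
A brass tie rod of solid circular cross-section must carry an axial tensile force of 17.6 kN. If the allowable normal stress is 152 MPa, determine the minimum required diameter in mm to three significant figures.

12.1 mm

Required area A ≥ P/σ_allow = 17600/152 = 115.8 mm².
For a solid circular section, d ≥ √(4A/π) = 12.14 mm.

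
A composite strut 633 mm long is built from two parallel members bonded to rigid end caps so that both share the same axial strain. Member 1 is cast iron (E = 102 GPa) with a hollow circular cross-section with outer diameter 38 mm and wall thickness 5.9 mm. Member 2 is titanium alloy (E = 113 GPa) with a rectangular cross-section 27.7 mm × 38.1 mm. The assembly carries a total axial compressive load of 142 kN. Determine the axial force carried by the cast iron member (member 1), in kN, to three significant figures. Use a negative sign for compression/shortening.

-47.9 kN

A_1 = 595 mm².
A_2 = 1055 mm².
Equal strain + equilibrium ⇒ each member carries load in proportion to AE: A₁E₁ = 60690000 N, A₂E₂ = 119300000 N, ΣAE = 179900000 N.
F₁ = P·A₁E₁/ΣAE = -142000·60690000/179900000 = -47890 N.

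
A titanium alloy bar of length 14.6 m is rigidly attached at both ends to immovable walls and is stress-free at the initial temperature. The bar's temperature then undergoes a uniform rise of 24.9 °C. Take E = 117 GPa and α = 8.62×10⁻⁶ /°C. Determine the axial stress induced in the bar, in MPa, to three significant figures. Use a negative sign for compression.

Free thermal expansion αLΔT = 8.62e-6 · 14600 · 24.9 = 3.134 mm.
The walls impose strain ε = −(3.134)/14600 = -2.1464e-04; σ = Eε = 117000 · -2.1464e-04 = -25.11 MPa.

-25.1 MPa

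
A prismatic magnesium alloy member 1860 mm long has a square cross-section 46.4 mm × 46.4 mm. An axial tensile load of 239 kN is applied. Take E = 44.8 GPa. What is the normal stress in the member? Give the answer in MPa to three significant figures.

A = 2153 mm².
σ = N/A = 239000/2153 = 111 MPa.

111 MPa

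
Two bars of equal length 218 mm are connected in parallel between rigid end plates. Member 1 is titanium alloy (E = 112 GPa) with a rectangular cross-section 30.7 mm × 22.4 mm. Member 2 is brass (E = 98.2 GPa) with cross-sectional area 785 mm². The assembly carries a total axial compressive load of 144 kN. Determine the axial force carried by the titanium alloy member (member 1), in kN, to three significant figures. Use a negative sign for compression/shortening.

-72.0 kN

A_1 = 687.7 mm².
Equal strain + equilibrium ⇒ each member carries load in proportion to AE: A₁E₁ = 77020000 N, A₂E₂ = 77090000 N, ΣAE = 154100000 N.
F₁ = P·A₁E₁/ΣAE = -144000·77020000/154100000 = -71970 N.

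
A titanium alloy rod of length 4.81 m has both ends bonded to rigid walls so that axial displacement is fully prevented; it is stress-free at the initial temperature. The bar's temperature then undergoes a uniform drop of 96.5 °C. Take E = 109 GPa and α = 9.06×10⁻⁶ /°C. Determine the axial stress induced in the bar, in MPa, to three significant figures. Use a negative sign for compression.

95.3 MPa

Free thermal expansion αLΔT = 9.06e-6 · 4810 · -96.5 = -4.205 mm.
The walls impose strain ε = −(-4.205)/4810 = 8.7429e-04; σ = Eε = 109000 · 8.7429e-04 = 95.3 MPa.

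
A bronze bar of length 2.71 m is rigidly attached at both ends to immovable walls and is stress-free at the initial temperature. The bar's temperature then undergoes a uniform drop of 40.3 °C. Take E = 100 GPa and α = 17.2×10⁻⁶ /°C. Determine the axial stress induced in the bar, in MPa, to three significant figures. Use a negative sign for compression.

Free thermal expansion αLΔT = 17.2e-6 · 2710 · -40.3 = -1.878 mm.
The walls impose strain ε = −(-1.878)/2710 = 6.9316e-04; σ = Eε = 100000 · 6.9316e-04 = 69.32 MPa.

69.3 MPa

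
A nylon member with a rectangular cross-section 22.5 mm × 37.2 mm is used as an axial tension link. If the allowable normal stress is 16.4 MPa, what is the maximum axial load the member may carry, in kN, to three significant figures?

A = 837 mm².
P_max = σ_allow · A = 16.4 · 837 = 13730 N = 13.73 kN.

13.7 kN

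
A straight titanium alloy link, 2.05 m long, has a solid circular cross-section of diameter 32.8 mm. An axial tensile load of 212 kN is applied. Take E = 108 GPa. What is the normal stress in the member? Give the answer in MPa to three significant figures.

A = 845 mm².
σ = N/A = 212000/845 = 250.9 MPa.

251 MPa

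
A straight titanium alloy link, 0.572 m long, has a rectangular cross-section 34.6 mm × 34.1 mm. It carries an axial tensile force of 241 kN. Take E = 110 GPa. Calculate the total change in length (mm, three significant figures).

A = 1180 mm².
δ_mech = NL/(AE) = 241000·572/(1180·110000) = 1.062 mm.

1.06 mm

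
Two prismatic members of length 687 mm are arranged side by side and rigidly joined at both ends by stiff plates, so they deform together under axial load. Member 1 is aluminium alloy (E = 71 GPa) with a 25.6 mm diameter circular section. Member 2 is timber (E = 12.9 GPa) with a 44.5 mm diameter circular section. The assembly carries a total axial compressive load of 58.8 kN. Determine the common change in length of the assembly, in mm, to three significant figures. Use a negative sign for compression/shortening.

-0.714 mm

A_1 = 514.7 mm².
A_2 = 1555 mm².
Equal strain + equilibrium ⇒ each member carries load in proportion to AE: A₁E₁ = 36550000 N, A₂E₂ = 20060000 N, ΣAE = 56610000 N.
δ = PL/ΣAE = -58800·687/56610000 = -0.7136 mm.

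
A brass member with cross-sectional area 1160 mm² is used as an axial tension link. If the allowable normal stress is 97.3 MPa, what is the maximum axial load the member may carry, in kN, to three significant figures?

P_max = σ_allow · A = 97.3 · 1160 = 112900 N = 112.9 kN.

113 kN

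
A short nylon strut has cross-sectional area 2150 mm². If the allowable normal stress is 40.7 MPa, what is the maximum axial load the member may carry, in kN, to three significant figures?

P_max = σ_allow · A = 40.7 · 2150 = 87500 N = 87.5 kN.

87.5 kN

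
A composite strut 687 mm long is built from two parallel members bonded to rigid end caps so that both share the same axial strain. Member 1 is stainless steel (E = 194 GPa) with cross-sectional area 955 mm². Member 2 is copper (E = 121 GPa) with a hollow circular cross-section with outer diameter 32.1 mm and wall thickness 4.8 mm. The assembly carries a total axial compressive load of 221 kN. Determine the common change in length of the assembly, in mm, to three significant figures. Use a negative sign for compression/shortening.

A_2 = 411.7 mm².
Equal strain + equilibrium ⇒ each member carries load in proportion to AE: A₁E₁ = 185300000 N, A₂E₂ = 49810000 N, ΣAE = 235100000 N.
δ = PL/ΣAE = -221000·687/235100000 = -0.6458 mm.

-0.646 mm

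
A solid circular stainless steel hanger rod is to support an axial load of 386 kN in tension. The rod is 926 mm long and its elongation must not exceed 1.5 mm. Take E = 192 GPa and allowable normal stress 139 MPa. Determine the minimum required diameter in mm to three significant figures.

Required area A ≥ P/σ_allow = 386000/139 = 2777 mm².
For a solid circular section, d ≥ √(4A/π) = 59.46 mm.
Elongation limit: A ≥ PL/(Eδ_allow) = 386000·926/(192000·1.5) = 1241 mm² ⇒ d ≥ 39.75 mm.
The stress limit governs.

59.5 mm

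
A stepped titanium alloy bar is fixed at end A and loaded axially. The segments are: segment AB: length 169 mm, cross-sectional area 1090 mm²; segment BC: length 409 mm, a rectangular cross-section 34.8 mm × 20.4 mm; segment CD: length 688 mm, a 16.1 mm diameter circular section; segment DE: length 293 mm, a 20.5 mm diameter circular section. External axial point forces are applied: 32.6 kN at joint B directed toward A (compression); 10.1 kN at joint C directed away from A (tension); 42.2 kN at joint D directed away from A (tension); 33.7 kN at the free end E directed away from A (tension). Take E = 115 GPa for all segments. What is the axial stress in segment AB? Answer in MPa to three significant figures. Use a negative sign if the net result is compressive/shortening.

49.0 MPa

Internal axial forces (sectioning from the free end, tension +): N_DE = 33.7 kN, N_CD = 75.9 kN, N_BC = 86 kN, N_AB = 53.4 kN.
σ_AB = N_AB/A_AB = 53400/1090 = 48.99 MPa.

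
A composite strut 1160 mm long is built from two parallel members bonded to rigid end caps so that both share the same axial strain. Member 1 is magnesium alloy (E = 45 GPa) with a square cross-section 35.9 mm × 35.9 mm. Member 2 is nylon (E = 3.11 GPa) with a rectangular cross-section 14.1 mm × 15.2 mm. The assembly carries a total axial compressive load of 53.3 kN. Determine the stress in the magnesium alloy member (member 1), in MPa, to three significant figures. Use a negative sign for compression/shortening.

-40.9 MPa

A_1 = 1289 mm².
A_2 = 214.3 mm².
Equal strain + equilibrium ⇒ each member carries load in proportion to AE: A₁E₁ = 58000000 N, A₂E₂ = 666500 N, ΣAE = 58660000 N.
σ₁ = P·E₁/ΣAE = -53300·45000/58660000 = -40.89 MPa.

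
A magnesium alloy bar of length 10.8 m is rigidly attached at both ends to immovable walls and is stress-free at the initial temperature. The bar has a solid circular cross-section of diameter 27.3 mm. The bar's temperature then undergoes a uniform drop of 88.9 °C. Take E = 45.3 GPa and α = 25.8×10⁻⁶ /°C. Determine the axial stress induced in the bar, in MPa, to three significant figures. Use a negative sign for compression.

Free thermal expansion αLΔT = 25.8e-6 · 10800 · -88.9 = -24.77 mm.
The walls impose strain ε = −(-24.77)/10800 = 2.2936e-03; σ = Eε = 45300 · 2.2936e-03 = 103.9 MPa.

104 MPa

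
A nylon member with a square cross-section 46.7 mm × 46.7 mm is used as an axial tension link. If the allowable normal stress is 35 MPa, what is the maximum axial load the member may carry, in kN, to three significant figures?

A = 2181 mm².
P_max = σ_allow · A = 35 · 2181 = 76330 N = 76.33 kN.

76.3 kN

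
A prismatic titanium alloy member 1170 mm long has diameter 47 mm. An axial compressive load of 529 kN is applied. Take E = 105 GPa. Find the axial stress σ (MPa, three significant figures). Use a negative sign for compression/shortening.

A = 1735 mm².
σ = N/A = -529000/1735 = -304.9 MPa.

-305 MPa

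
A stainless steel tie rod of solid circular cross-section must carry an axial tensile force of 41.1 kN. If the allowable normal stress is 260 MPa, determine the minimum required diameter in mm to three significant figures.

Required area A ≥ P/σ_allow = 41100/260 = 158.1 mm².
For a solid circular section, d ≥ √(4A/π) = 14.19 mm.

14.2 mm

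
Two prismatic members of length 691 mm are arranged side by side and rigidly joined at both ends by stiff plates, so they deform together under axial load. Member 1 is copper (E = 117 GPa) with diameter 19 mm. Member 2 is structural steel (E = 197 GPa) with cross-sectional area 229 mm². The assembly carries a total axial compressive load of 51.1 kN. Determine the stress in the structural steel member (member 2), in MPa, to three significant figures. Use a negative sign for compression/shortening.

A_1 = 283.5 mm².
Equal strain + equilibrium ⇒ each member carries load in proportion to AE: A₁E₁ = 33170000 N, A₂E₂ = 45110000 N, ΣAE = 78290000 N.
σ₂ = P·E₂/ΣAE = -51100·197000/78290000 = -128.6 MPa.

-129 MPa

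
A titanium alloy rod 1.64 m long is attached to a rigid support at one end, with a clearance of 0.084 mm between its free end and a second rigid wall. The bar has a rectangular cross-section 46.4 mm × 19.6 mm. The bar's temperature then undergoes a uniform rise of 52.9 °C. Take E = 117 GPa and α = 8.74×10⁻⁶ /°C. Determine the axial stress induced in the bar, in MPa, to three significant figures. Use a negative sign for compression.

-48.1 MPa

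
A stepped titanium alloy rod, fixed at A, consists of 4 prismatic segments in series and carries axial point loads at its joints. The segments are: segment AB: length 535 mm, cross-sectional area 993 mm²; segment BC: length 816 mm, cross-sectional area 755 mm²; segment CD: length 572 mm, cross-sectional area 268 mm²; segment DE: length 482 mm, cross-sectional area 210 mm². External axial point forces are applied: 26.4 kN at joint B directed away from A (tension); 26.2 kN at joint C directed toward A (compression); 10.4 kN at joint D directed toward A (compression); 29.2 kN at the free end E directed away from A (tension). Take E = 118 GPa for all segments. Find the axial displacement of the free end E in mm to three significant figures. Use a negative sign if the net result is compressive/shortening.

Internal axial forces (sectioning from the free end, tension +): N_DE = 29.2 kN, N_CD = 18.8 kN, N_BC = -7.4 kN, N_AB = 19 kN.
δ_AB = 19000·535/(993·118000) = 0.08675 mm
δ_BC = -7400·816/(755·118000) = -0.06778 mm
δ_CD = 18800·572/(268·118000) = 0.34 mm
δ_DE = 29200·482/(210·118000) = 0.568 mm
δ = Σδ_i = 0.927 mm.

0.927 mm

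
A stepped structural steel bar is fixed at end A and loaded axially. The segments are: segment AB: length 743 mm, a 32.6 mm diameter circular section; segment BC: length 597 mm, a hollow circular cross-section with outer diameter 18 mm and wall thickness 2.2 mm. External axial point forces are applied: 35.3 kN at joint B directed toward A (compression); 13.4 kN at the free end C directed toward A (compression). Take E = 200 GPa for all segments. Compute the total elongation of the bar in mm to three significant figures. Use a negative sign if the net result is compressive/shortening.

Internal axial forces (sectioning from the free end, tension +): N_BC = -13.4 kN, N_AB = -48.7 kN.
A_AB = 834.7 mm².
A_BC = 109.2 mm².
δ_AB = -48700·743/(834.7·200000) = -0.2168 mm
δ_BC = -13400·597/(109.2·200000) = -0.3663 mm
δ = Σδ_i = -0.583 mm.

-0.583 mm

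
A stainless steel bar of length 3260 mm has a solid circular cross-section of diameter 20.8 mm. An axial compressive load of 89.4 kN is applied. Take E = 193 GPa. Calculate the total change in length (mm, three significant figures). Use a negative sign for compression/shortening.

A = 339.8 mm².
δ_mech = NL/(AE) = -89400·3260/(339.8·193000) = -4.444 mm.

-4.44 mm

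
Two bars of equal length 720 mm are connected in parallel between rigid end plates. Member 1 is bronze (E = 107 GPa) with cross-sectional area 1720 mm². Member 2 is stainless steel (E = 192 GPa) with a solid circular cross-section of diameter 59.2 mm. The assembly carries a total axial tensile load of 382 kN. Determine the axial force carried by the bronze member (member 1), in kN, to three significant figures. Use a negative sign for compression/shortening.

A_2 = 2753 mm².
Equal strain + equilibrium ⇒ each member carries load in proportion to AE: A₁E₁ = 184000000 N, A₂E₂ = 528500000 N, ΣAE = 712500000 N.
F₁ = P·A₁E₁/ΣAE = 382000·184000000/712500000 = 98670 N.

98.7 kN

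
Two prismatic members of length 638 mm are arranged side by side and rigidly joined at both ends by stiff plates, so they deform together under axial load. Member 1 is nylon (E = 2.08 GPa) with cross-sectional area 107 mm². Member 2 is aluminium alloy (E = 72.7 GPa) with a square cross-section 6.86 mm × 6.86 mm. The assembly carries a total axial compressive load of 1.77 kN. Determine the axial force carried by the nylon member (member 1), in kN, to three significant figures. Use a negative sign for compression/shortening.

A_2 = 47.06 mm².
Equal strain + equilibrium ⇒ each member carries load in proportion to AE: A₁E₁ = 222600 N, A₂E₂ = 3421000 N, ΣAE = 3644000 N.
F₁ = P·A₁E₁/ΣAE = -1770·222600/3644000 = -108.1 N.

-0.108 kN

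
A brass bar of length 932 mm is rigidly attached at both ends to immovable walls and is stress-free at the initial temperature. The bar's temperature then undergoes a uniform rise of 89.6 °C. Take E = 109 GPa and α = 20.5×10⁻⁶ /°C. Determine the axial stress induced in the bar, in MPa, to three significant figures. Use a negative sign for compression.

Free thermal expansion αLΔT = 20.5e-6 · 932 · 89.6 = 1.712 mm.
The walls impose strain ε = −(1.712)/932 = -1.8368e-03; σ = Eε = 109000 · -1.8368e-03 = -200.2 MPa.

-200 MPa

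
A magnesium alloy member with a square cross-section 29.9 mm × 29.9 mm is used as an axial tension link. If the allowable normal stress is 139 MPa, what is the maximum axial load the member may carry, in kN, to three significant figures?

A = 894 mm².
P_max = σ_allow · A = 139 · 894 = 124300 N = 124.3 kN.

124 kN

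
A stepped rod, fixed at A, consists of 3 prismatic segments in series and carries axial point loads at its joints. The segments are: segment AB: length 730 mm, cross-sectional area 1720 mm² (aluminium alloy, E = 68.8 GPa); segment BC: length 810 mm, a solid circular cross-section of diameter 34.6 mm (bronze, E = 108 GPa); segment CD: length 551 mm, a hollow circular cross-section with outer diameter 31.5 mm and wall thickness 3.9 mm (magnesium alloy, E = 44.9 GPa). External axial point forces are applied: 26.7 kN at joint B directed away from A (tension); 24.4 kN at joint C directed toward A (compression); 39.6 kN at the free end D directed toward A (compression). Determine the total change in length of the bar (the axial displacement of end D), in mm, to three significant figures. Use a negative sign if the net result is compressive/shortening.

Internal axial forces (sectioning from the free end, tension +): N_CD = -39.6 kN, N_BC = -64 kN, N_AB = -37.3 kN.
A_BC = 940.2 mm².
A_CD = 338.2 mm².
δ_AB = -37300·730/(1720·68800) = -0.2301 mm
δ_BC = -64000·810/(940.2·108000) = -0.5105 mm
δ_CD = -39600·551/(338.2·44900) = -1.437 mm
δ = Σδ_i = -2.178 mm.

-2.18 mm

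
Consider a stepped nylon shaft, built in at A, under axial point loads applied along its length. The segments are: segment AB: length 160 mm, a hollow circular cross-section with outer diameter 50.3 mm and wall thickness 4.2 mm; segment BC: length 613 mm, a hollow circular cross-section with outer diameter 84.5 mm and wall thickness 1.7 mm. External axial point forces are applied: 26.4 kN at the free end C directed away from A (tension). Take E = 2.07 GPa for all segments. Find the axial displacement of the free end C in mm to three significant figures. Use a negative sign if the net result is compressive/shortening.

Internal axial forces (sectioning from the free end, tension +): N_BC = 26.4 kN, N_AB = 26.4 kN.
A_AB = 608.3 mm².
A_BC = 442.2 mm².
δ_AB = 26400·160/(608.3·2070) = 3.355 mm
δ_BC = 26400·613/(442.2·2070) = 17.68 mm
δ = Σδ_i = 21.03 mm.

21.0 mm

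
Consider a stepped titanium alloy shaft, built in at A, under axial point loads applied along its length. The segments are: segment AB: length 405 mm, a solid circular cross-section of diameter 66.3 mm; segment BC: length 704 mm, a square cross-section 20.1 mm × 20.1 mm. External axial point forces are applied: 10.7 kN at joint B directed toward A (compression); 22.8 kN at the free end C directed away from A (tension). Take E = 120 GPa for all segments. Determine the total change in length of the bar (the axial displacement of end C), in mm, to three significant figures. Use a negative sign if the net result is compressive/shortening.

0.343 mm

Internal axial forces (sectioning from the free end, tension +): N_BC = 22.8 kN, N_AB = 12.1 kN.
A_AB = 3452 mm².
A_BC = 404 mm².
δ_AB = 12100·405/(3452·120000) = 0.01183 mm
δ_BC = 22800·704/(404·120000) = 0.3311 mm
δ = Σδ_i = 0.3429 mm.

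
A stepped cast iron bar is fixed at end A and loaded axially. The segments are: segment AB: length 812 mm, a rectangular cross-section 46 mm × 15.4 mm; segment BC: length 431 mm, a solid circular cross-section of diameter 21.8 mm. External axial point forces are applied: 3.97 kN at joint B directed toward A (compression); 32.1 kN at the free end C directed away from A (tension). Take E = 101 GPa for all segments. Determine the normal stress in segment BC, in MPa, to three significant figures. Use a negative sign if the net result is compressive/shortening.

86.0 MPa

Internal axial forces (sectioning from the free end, tension +): N_BC = 32.1 kN, N_AB = 28.13 kN.
A_BC = 373.3 mm².
σ_BC = N_BC/A_BC = 32100/373.3 = 86 MPa.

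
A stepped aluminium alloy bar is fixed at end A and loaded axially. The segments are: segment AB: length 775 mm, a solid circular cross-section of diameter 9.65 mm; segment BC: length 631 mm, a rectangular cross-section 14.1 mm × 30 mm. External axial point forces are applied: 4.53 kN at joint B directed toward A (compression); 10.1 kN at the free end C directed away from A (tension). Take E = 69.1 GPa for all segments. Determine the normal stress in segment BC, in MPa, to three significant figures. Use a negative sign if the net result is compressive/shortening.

23.9 MPa

Internal axial forces (sectioning from the free end, tension +): N_BC = 10.1 kN, N_AB = 5.57 kN.
A_BC = 423 mm².
σ_BC = N_BC/A_BC = 10100/423 = 23.88 MPa.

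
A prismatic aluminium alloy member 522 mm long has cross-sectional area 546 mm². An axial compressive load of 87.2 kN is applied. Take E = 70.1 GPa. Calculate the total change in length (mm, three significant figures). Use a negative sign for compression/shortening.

-1.19 mm

δ_mech = NL/(AE) = -87200·522/(546·70100) = -1.189 mm.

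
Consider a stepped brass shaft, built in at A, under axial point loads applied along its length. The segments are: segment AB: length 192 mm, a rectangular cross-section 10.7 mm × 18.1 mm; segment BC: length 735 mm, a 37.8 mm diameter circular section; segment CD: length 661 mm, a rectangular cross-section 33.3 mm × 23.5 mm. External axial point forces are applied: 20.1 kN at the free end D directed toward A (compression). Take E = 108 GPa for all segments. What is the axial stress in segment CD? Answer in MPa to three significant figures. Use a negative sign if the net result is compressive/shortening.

-25.7 MPa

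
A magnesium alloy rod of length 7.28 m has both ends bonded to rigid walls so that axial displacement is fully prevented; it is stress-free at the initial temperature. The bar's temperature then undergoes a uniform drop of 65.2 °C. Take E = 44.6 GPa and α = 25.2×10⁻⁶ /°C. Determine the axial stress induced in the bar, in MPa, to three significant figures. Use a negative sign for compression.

Free thermal expansion αLΔT = 25.2e-6 · 7280 · -65.2 = -11.96 mm.
The walls impose strain ε = −(-11.96)/7280 = 1.6430e-03; σ = Eε = 44600 · 1.6430e-03 = 73.28 MPa.

73.3 MPa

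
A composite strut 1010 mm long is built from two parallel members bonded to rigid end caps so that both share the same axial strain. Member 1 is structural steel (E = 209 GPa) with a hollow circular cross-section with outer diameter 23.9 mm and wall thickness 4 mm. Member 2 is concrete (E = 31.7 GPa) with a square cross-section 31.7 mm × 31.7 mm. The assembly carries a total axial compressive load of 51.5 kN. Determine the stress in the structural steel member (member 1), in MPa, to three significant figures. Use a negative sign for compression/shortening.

-128 MPa

A_1 = 250.1 mm².
A_2 = 1005 mm².
Equal strain + equilibrium ⇒ each member carries load in proportion to AE: A₁E₁ = 52260000 N, A₂E₂ = 31860000 N, ΣAE = 84120000 N.
σ₁ = P·E₁/ΣAE = -51500·209000/84120000 = -128 MPa.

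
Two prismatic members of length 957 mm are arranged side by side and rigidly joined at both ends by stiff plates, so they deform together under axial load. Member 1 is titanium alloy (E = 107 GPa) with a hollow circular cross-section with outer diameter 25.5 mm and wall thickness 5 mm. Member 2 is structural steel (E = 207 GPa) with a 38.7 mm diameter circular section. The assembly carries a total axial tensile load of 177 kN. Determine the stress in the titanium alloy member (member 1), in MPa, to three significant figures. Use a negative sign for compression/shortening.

68.1 MPa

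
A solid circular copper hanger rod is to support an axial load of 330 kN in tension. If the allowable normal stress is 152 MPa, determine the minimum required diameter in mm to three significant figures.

52.6 mm

Required area A ≥ P/σ_allow = 330000/152 = 2171 mm².
For a solid circular section, d ≥ √(4A/π) = 52.58 mm.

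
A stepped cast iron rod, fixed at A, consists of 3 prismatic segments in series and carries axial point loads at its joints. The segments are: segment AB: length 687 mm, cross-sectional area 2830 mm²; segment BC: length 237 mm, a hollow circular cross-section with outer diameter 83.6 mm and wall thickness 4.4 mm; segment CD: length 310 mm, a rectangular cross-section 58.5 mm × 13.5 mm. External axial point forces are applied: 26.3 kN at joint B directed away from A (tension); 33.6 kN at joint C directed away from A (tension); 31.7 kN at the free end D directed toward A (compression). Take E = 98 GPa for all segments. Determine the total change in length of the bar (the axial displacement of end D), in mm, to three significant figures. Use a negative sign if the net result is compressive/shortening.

-0.0529 mm

Internal axial forces (sectioning from the free end, tension +): N_CD = -31.7 kN, N_BC = 1.9 kN, N_AB = 28.2 kN.
A_BC = 1095 mm².
A_CD = 789.8 mm².
δ_AB = 28200·687/(2830·98000) = 0.06985 mm
δ_BC = 1900·237/(1095·98000) = 0.004197 mm
δ_CD = -31700·310/(789.8·98000) = -0.127 mm
δ = Σδ_i = -0.05292 mm.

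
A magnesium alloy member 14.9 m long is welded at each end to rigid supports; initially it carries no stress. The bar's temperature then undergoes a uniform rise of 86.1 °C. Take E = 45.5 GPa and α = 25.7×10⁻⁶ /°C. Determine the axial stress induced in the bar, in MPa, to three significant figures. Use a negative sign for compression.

Free thermal expansion αLΔT = 25.7e-6 · 14900 · 86.1 = 32.97 mm.
The walls impose strain ε = −(32.97)/14900 = -2.2128e-03; σ = Eε = 45500 · -2.2128e-03 = -100.7 MPa.

-101 MPa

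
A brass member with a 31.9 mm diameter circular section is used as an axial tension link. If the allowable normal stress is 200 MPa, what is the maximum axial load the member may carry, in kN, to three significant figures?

A = 799.2 mm².
P_max = σ_allow · A = 200 · 799.2 = 159800 N = 159.8 kN.

160 kN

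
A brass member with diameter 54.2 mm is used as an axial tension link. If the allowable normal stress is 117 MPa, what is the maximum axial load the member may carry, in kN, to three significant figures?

270 kN

A = 2307 mm².
P_max = σ_allow · A = 117 · 2307 = 269900 N = 269.9 kN.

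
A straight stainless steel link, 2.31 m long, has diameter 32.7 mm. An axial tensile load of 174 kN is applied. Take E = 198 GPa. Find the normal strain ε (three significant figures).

0.00105

A = 839.8 mm².
σ = N/A = 207.2 MPa; ε = σ/E = 207.2/198000 = 1.046e-03.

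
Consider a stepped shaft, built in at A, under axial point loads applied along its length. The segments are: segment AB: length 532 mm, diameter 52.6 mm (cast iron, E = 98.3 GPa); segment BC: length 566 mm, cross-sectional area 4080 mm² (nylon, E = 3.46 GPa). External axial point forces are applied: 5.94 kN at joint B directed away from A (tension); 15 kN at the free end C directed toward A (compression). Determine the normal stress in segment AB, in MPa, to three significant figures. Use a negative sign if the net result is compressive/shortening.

Internal axial forces (sectioning from the free end, tension +): N_BC = -15 kN, N_AB = -9.06 kN.
A_AB = 2173 mm².
σ_AB = N_AB/A_AB = -9060/2173 = -4.169 MPa.

-4.17 MPa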